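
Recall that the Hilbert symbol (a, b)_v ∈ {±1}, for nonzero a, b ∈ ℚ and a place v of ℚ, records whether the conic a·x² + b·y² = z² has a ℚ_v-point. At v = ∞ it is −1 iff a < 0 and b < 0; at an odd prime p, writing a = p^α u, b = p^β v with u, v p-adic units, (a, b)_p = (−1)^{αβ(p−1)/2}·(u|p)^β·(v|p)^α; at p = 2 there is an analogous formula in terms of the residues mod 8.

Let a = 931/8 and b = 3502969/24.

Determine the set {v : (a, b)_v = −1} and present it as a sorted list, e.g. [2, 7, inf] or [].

(a, b) ≡ (38, 72726) mod (ℚ^×)²; places V = {2, 3, 7, 17, 19, 23, 31, ∞}.
(a,b)_∞: sgn(38)=+, sgn(72726)=+, so +1.
(a,b)_19: α=1, u≡18; β=0, v≡3 (mod 19); (18|19)=-1, (3|19)=-1; sign (−1)^0·-1^0·-1^1 = -1.
(a,b)_31: α=0, u≡4; β=1, v≡26 (mod 31); (4|31)=+1, (26|31)=-1; sign (−1)^0·+1^1·-1^0 = +1.
(a,b)_7: α=2, u≡5; β=0, v≡5 (mod 7); (5|7)=-1, (5|7)=-1; sign (−1)^0·-1^0·-1^2 = +1.
(a,b)_17: α=0, u≡8; β=3, v≡12 (mod 17); (8|17)=+1, (12|17)=-1; sign (−1)^0·+1^3·-1^0 = +1.
(a,b)_2: α=-3, β=-3; u≡3, v≡3 (mod 8); ε(u)ε(v)=1·1, αω(v)=-3·1, βω(u)=-3·1; sum ≡ 1  ⇒  -1.
(a,b)_23: α=0, u≡10; β=1, v≡20 (mod 23); (10|23)=-1, (20|23)=-1; sign (−1)^0·-1^1·-1^0 = -1.
(a,b)_3: α=0, u≡2; β=-1, v≡2 (mod 3); (2|3)=-1, (2|3)=-1; sign (−1)^0·-1^-1·-1^0 = -1.
|Ram(38, 72726)| = 4, even; anisotropic at {2, 3, 19, 23}.

[2, 3, 19, 23]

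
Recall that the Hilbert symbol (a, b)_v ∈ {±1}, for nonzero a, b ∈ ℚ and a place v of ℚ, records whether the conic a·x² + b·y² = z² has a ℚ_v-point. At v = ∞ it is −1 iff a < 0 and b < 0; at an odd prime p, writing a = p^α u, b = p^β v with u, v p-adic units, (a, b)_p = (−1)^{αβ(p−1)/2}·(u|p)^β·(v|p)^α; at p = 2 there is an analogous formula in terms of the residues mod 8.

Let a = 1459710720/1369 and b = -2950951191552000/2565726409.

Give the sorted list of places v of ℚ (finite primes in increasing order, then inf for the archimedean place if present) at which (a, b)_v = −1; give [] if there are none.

(a, b) ≡ (195, -2730) mod (ℚ^×)²; places V = {2, 3, 5, 7, 13, 19, 37, ∞}.
(a,b)_2: α=8, β=13; u≡3, v≡3 (mod 8); ε(u)ε(v)=1·1, αω(v)=8·1, βω(u)=13·1; sum ≡ 0  ⇒  +1.
(a,b)_37: α=-2, u≡3; β=-6, v≡18 (mod 37); (3|37)=+1, (18|37)=-1; sign (−1)^0·+1^-6·-1^-2 = +1.
(a,b)_19: α=2, u≡16; β=4, v≡4 (mod 19); (16|19)=+1, (4|19)=+1; sign (−1)^0·+1^4·+1^2 = +1.
(a,b)_3: α=5, u≡2; β=5, v≡2 (mod 3); (2|3)=-1, (2|3)=-1; sign (−1)^1·-1^5·-1^5 = -1.
(a,b)_∞: sgn(195)=+, sgn(-2730)=−, so +1.
(a,b)_5: α=1, u≡1; β=3, v≡1 (mod 5); (1|5)=+1, (1|5)=+1; sign (−1)^0·+1^3·+1^1 = +1.
(a,b)_13: α=1, u≡5; β=1, v≡11 (mod 13); (5|13)=-1, (11|13)=-1; sign (−1)^0·-1^1·-1^1 = +1.
(a,b)_7: α=0, u≡5; β=1, v≡1 (mod 7); (5|7)=-1, (1|7)=+1; sign (−1)^0·-1^1·+1^0 = -1.
|Ram(195, -2730)| = 2, even; anisotropic at {3, 7}.

[3, 7]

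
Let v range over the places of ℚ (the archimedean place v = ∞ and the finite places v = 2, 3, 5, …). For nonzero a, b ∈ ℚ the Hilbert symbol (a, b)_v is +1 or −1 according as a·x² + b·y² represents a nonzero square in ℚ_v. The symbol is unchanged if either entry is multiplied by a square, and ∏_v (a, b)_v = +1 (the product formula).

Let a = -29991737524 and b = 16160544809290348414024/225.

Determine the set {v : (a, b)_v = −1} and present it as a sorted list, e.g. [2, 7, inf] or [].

[2, 7, 23, 43]

Mod squares: a ≡ -301, b ≡ 1426. Check v ∈ {∞, 2, 3, 5, 7, 11, 23, 31, 43}.
v=11: a=11^0·(≡10), b=11^2·(≡8) mod 11; (10|11)=-1, (8|11)=-1; (−1)^{0·2·5}·(-1)^2·(-1)^0 = +1.
v=∞: -301 < 0 and 1426 > 0  ⇒  (a,b)_∞ = +1.
v=2: v_2(a)=2, v_2(b)=3; units ≡ 3, 1 (mod 8); ε·ε+αω+βω = 1·0+2·0+3·1 ≡ 1  ⇒  (a,b)_2 = -1.
v=23: a=23^2·(≡5), b=23^5·(≡2) mod 23; (5|23)=-1, (2|23)=+1; (−1)^{2·5·11}·(-1)^5·(+1)^2 = -1.
v=5: a=5^0·(≡1), b=5^-2·(≡1) mod 5; (1|5)=+1, (1|5)=+1; (−1)^{0·-2·2}·(+1)^-2·(+1)^0 = +1.
v=3: a=3^0·(≡2), b=3^-2·(≡1) mod 3; (2|3)=-1, (1|3)=+1; (−1)^{0·-2·1}·(-1)^-2·(+1)^0 = +1.
v=43: a=43^1·(≡6), b=43^2·(≡33) mod 43; (6|43)=+1, (33|43)=-1; (−1)^{1·2·21}·(+1)^2·(-1)^1 = -1.
v=7: a=7^3·(≡3), b=7^2·(≡5) mod 7; (3|7)=-1, (5|7)=-1; (−1)^{3·2·3}·(-1)^2·(-1)^3 = -1.
v=31: a=31^2·(≡25), b=31^5·(≡26) mod 31; (25|31)=+1, (26|31)=-1; (−1)^{2·5·15}·(+1)^5·(-1)^2 = +1.
|Ram(-301, 1426)| = 4, even; anisotropic at {2, 7, 23, 43}.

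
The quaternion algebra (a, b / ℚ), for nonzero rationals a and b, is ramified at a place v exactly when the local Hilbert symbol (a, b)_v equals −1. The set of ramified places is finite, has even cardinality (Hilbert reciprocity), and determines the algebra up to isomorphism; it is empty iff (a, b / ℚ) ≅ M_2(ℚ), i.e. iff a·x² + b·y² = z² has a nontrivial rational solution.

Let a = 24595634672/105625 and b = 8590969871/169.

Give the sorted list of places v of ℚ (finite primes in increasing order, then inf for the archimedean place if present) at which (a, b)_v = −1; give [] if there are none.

[2, 47]

Mod squares: a ≡ 47, b ≡ 38399. Check v ∈ {∞, 2, 5, 7, 11, 13, 19, 43, 47}.
v=7: a=7^2·(≡6), b=7^0·(≡1) mod 7; (6|7)=-1, (1|7)=+1; (−1)^{2·0·3}·(-1)^0·(+1)^2 = +1.
v=2: v_2(a)=4, v_2(b)=0; units ≡ 7, 7 (mod 8); ε·ε+αω+βω = 1·1+4·0+0·0 ≡ 1  ⇒  (a,b)_2 = -1.
v=∞: 47 > 0 and 38399 > 0  ⇒  (a,b)_∞ = +1.
v=13: a=13^-2·(≡11), b=13^-2·(≡3) mod 13; (11|13)=-1, (3|13)=+1; (−1)^{-2·-2·6}·(-1)^-2·(+1)^-2 = +1.
v=47: a=47^1·(≡37), b=47^1·(≡36) mod 47; (37|47)=+1, (36|47)=+1; (−1)^{1·1·23}·(+1)^1·(+1)^1 = -1.
v=5: a=5^-4·(≡3), b=5^0·(≡4) mod 5; (3|5)=-1, (4|5)=+1; (−1)^{-4·0·2}·(-1)^0·(+1)^-4 = +1.
v=19: a=19^2·(≡1), b=19^1·(≡5) mod 19; (1|19)=+1, (5|19)=+1; (−1)^{2·1·9}·(+1)^1·(+1)^2 = +1.
v=11: a=11^0·(≡5), b=11^2·(≡5) mod 11; (5|11)=+1, (5|11)=+1; (−1)^{0·2·5}·(+1)^2·(+1)^0 = +1.
v=43: a=43^2·(≡40), b=43^3·(≡2) mod 43; (40|43)=+1, (2|43)=-1; (−1)^{2·3·21}·(+1)^3·(-1)^2 = +1.
|Ram(47, 38399)| = 2, even; anisotropic at {2, 47}.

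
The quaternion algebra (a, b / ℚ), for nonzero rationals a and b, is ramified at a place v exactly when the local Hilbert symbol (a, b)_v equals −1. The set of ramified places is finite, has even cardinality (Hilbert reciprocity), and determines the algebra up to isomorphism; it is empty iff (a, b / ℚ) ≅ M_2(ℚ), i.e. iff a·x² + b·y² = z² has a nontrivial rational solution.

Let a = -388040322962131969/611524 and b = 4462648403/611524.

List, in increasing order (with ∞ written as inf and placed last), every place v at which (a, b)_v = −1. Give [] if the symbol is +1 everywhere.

[2, 31, 37, 43]

Mod squares: a ≡ -49321, b ≡ 1763. Check v ∈ {∞, 2, 17, 23, 31, 37, 41, 43}.
v=∞: -49321 < 0 and 1763 > 0  ⇒  (a,b)_∞ = +1.
v=37: a=37^3·(≡26), b=37^2·(≡2) mod 37; (26|37)=+1, (2|37)=-1; (−1)^{3·2·18}·(+1)^2·(-1)^3 = -1.
v=43: a=43^5·(≡10), b=43^3·(≡15) mod 43; (10|43)=+1, (15|43)=+1; (−1)^{5·3·21}·(+1)^3·(+1)^5 = -1.
v=31: a=31^1·(≡17), b=31^0·(≡26) mod 31; (17|31)=-1, (26|31)=-1; (−1)^{1·0·15}·(-1)^0·(-1)^1 = -1.
v=23: a=23^-2·(≡5), b=23^-2·(≡17) mod 23; (5|23)=-1, (17|23)=-1; (−1)^{-2·-2·11}·(-1)^-2·(-1)^-2 = +1.
v=41: a=41^2·(≡25), b=41^1·(≡37) mod 41; (25|41)=+1, (37|41)=+1; (−1)^{2·1·20}·(+1)^1·(+1)^2 = +1.
v=2: v_2(a)=-2, v_2(b)=-2; units ≡ 7, 3 (mod 8); ε·ε+αω+βω = 1·1+-2·1+-2·0 ≡ 1  ⇒  (a,b)_2 = -1.
v=17: a=17^-2·(≡8), b=17^-2·(≡14) mod 17; (8|17)=+1, (14|17)=-1; (−1)^{-2·-2·8}·(+1)^-2·(-1)^-2 = +1.
Ram(-49321, 1763) = {2, 31, 37, 43}; no ℚ_2-point on the conic.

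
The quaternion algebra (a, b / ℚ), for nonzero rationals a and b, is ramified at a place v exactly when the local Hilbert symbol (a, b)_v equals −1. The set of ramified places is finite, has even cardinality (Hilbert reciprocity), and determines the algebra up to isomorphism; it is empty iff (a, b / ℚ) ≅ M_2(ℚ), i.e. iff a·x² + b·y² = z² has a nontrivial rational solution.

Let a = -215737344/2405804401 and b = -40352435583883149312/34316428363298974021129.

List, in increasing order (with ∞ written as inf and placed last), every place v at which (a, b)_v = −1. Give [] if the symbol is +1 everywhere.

[3, inf]

(a, b) ≡ (-1, -3) mod (ℚ^×)²; places V = {2, 3, 7, 11, 13, 17, ∞}.
(a,b)_17: α=2, u≡9; β=6, v≡14 (mod 17); (9|17)=+1, (14|17)=-1; sign (−1)^0·+1^6·-1^2 = +1.
(a,b)_7: α=-6, u≡5; β=-14, v≡2 (mod 7); (5|7)=-1, (2|7)=+1; sign (−1)^0·-1^-14·+1^-6 = +1.
(a,b)_2: α=10, β=20; u≡7, v≡5 (mod 8); ε(u)ε(v)=1·0, αω(v)=10·1, βω(u)=20·0; sum ≡ 0  ⇒  +1.
(a,b)_3: α=6, u≡2; β=13, v≡2 (mod 3); (2|3)=-1, (2|3)=-1; sign (−1)^0·-1^13·-1^6 = -1.
(a,b)_∞: sgn(-1)=−, sgn(-3)=−, so -1.
(a,b)_11: α=-2, u≡7; β=-6, v≡2 (mod 11); (7|11)=-1, (2|11)=-1; sign (−1)^0·-1^-6·-1^-2 = +1.
(a,b)_13: α=-2, u≡1; β=-4, v≡4 (mod 13); (1|13)=+1, (4|13)=+1; sign (−1)^0·+1^-4·+1^-2 = +1.
|Ram(-1, -3)| = 2, even; anisotropic at {3, ∞}.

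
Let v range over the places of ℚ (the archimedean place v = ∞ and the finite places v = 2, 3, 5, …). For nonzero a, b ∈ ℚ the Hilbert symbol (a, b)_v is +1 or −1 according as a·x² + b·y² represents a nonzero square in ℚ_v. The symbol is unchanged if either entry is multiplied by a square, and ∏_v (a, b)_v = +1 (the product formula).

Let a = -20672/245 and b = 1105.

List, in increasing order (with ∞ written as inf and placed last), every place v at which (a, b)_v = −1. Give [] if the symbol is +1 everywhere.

[5, 19]

(a, b) ≡ (-1615, 1105) mod (ℚ^×)²; places V = {2, 5, 7, 13, 17, 19, ∞}.
(a,b)_7: α=-2, u≡4; β=0, v≡6 (mod 7); (4|7)=+1, (6|7)=-1; sign (−1)^0·+1^0·-1^-2 = +1.
(a,b)_∞: sgn(-1615)=−, sgn(1105)=+, so +1.
(a,b)_5: α=-1, u≡2; β=1, v≡1 (mod 5); (2|5)=-1, (1|5)=+1; sign (−1)^0·-1^1·+1^-1 = -1.
(a,b)_13: α=0, u≡1; β=1, v≡7 (mod 13); (1|13)=+1, (7|13)=-1; sign (−1)^0·+1^1·-1^0 = +1.
(a,b)_17: α=1, u≡6; β=1, v≡14 (mod 17); (6|17)=-1, (14|17)=-1; sign (−1)^0·-1^1·-1^1 = +1.
(a,b)_19: α=1, u≡12; β=0, v≡3 (mod 19); (12|19)=-1, (3|19)=-1; sign (−1)^0·-1^0·-1^1 = -1.
(a,b)_2: α=6, β=0; u≡1, v≡1 (mod 8); ε(u)ε(v)=0·0, αω(v)=6·0, βω(u)=0·0; sum ≡ 0  ⇒  +1.
|Ram(-1615, 1105)| = 2, even; anisotropic at {5, 19}.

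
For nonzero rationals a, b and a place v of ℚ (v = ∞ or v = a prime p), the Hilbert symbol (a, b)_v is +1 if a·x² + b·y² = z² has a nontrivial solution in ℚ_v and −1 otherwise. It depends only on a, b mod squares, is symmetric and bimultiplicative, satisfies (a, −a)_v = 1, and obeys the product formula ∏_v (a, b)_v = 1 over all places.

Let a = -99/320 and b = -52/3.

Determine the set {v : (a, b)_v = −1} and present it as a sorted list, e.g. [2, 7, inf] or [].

[3, inf]

(a, b) ≡ (-55, -39) mod (ℚ^×)²; places V = {2, 3, 5, 11, 13, ∞}.
(a,b)_2: α=-6, β=2; u≡1, v≡1 (mod 8); ε(u)ε(v)=0·0, αω(v)=-6·0, βω(u)=2·0; sum ≡ 0  ⇒  +1.
(a,b)_13: α=0, u≡12; β=1, v≡3 (mod 13); (12|13)=+1, (3|13)=+1; sign (−1)^0·+1^1·+1^0 = +1.
(a,b)_∞: sgn(-55)=−, sgn(-39)=−, so -1.
(a,b)_3: α=2, u≡2; β=-1, v≡2 (mod 3); (2|3)=-1, (2|3)=-1; sign (−1)^0·-1^-1·-1^2 = -1.
(a,b)_5: α=-1, u≡4; β=0, v≡1 (mod 5); (4|5)=+1, (1|5)=+1; sign (−1)^0·+1^0·+1^-1 = +1.
(a,b)_11: α=1, u≡2; β=0, v≡1 (mod 11); (2|11)=-1, (1|11)=+1; sign (−1)^0·-1^0·+1^1 = +1.
Ram(-55, -39) = {3, ∞}; no ℚ_3-point on the conic.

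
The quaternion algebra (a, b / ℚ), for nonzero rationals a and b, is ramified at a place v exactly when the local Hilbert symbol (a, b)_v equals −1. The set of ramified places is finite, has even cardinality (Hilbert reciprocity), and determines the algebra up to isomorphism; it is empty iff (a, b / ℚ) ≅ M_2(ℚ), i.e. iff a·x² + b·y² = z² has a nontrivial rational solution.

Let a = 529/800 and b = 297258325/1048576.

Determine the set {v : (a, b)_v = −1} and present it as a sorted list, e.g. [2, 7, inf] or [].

[2, 19]

Mod squares: a ≡ 2, b ≡ 133. Check v ∈ {∞, 2, 5, 7, 13, 19, 23}.
v=13: a=13^0·(≡5), b=13^2·(≡10) mod 13; (5|13)=-1, (10|13)=+1; (−1)^{0·2·6}·(-1)^2·(+1)^0 = +1.
v=2: v_2(a)=-5, v_2(b)=-20; units ≡ 1, 5 (mod 8); ε·ε+αω+βω = 0·0+-5·1+-20·0 ≡ 1  ⇒  (a,b)_2 = -1.
v=7: a=7^0·(≡2), b=7^1·(≡6) mod 7; (2|7)=+1, (6|7)=-1; (−1)^{0·1·3}·(+1)^1·(-1)^0 = +1.
v=23: a=23^2·(≡9), b=23^2·(≡2) mod 23; (9|23)=+1, (2|23)=+1; (−1)^{2·2·11}·(+1)^2·(+1)^2 = +1.
v=19: a=19^0·(≡8), b=19^1·(≡6) mod 19; (8|19)=-1, (6|19)=+1; (−1)^{0·1·9}·(-1)^1·(+1)^0 = -1.
v=∞: 2 > 0 and 133 > 0  ⇒  (a,b)_∞ = +1.
v=5: a=5^-2·(≡2), b=5^2·(≡3) mod 5; (2|5)=-1, (3|5)=-1; (−1)^{-2·2·2}·(-1)^2·(-1)^-2 = +1.
Ram(2, 133) = {2, 19}; no ℚ_2-point on the conic.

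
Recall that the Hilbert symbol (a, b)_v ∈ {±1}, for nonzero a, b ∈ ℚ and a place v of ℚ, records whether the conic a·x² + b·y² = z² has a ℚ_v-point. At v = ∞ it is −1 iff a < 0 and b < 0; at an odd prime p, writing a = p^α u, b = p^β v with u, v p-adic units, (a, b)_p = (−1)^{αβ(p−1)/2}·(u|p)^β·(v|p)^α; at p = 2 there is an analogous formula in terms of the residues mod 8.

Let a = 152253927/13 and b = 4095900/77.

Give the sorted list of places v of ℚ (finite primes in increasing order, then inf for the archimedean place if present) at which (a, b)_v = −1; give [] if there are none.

Mod squares: a ≡ 4488211, b ≡ 350427. Check v ∈ {∞, 2, 3, 5, 7, 11, 13, 31, 37, 41, 43}.
v=11: a=11^0·(≡6), b=11^-1·(≡4) mod 11; (6|11)=-1, (4|11)=+1; (−1)^{0·-1·5}·(-1)^-1·(+1)^0 = -1.
v=31: a=31^1·(≡21), b=31^0·(≡12) mod 31; (21|31)=-1, (12|31)=-1; (−1)^{1·0·15}·(-1)^0·(-1)^1 = -1.
v=2: v_2(a)=0, v_2(b)=2; units ≡ 3, 3 (mod 8); ε·ε+αω+βω = 1·1+0·1+2·1 ≡ 1  ⇒  (a,b)_2 = -1.
v=∞: 4488211 > 0 and 350427 > 0  ⇒  (a,b)_∞ = +1.
v=41: a=41^0·(≡36), b=41^1·(≡28) mod 41; (36|41)=+1, (28|41)=-1; (−1)^{0·1·20}·(+1)^1·(-1)^0 = +1.
v=7: a=7^3·(≡2), b=7^-1·(≡1) mod 7; (2|7)=+1, (1|7)=+1; (−1)^{3·-1·3}·(+1)^-1·(+1)^3 = -1.
v=37: a=37^1·(≡24), b=37^1·(≡11) mod 37; (24|37)=-1, (11|37)=+1; (−1)^{1·1·18}·(-1)^1·(+1)^1 = -1.
v=5: a=5^0·(≡4), b=5^2·(≡3) mod 5; (4|5)=+1, (3|5)=-1; (−1)^{0·2·2}·(+1)^2·(-1)^0 = +1.
v=43: a=43^1·(≡13), b=43^0·(≡12) mod 43; (13|43)=+1, (12|43)=-1; (−1)^{1·0·21}·(+1)^0·(-1)^1 = -1.
v=13: a=13^-1·(≡7), b=13^0·(≡10) mod 13; (7|13)=-1, (10|13)=+1; (−1)^{-1·0·6}·(-1)^0·(+1)^-1 = +1.
v=3: a=3^2·(≡1), b=3^3·(≡1) mod 3; (1|3)=+1, (1|3)=+1; (−1)^{2·3·1}·(+1)^3·(+1)^2 = +1.
|Ram(4488211, 350427)| = 6, even; anisotropic at {2, 7, 11, 31, 37, 43}.

[2, 7, 11, 31, 37, 43]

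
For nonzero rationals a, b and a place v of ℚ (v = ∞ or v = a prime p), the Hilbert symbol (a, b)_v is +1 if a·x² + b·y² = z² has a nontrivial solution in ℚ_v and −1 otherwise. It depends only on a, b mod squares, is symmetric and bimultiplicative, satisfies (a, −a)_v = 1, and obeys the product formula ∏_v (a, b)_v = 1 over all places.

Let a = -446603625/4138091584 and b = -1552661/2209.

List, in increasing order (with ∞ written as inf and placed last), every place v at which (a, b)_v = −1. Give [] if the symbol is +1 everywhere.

Mod squares: a ≡ -145, b ≡ -4301. Check v ∈ {∞, 2, 3, 5, 11, 13, 17, 19, 23, 29, 43, 47}.
v=19: a=19^0·(≡9), b=19^2·(≡10) mod 19; (9|19)=+1, (10|19)=-1; (−1)^{0·2·9}·(+1)^2·(-1)^0 = +1.
v=∞: -145 < 0 and -4301 < 0  ⇒  (a,b)_∞ = -1.
v=47: a=47^0·(≡46), b=47^-2·(≡31) mod 47; (46|47)=-1, (31|47)=-1; (−1)^{0·-2·23}·(-1)^-2·(-1)^0 = +1.
v=23: a=23^0·(≡13), b=23^1·(≡21) mod 23; (13|23)=+1, (21|23)=-1; (−1)^{0·1·11}·(+1)^1·(-1)^0 = +1.
v=2: v_2(a)=-6, v_2(b)=0; units ≡ 7, 3 (mod 8); ε·ε+αω+βω = 1·1+-6·1+0·0 ≡ 1  ⇒  (a,b)_2 = -1.
v=17: a=17^-2·(≡4), b=17^1·(≡9) mod 17; (4|17)=+1, (9|17)=+1; (−1)^{-2·1·8}·(+1)^1·(+1)^-2 = +1.
v=3: a=3^6·(≡2), b=3^0·(≡1) mod 3; (2|3)=-1, (1|3)=+1; (−1)^{6·0·1}·(-1)^0·(+1)^6 = +1.
v=5: a=5^3·(≡4), b=5^0·(≡1) mod 5; (4|5)=+1, (1|5)=+1; (−1)^{3·0·2}·(+1)^0·(+1)^3 = +1.
v=29: a=29^1·(≡5), b=29^0·(≡23) mod 29; (5|29)=+1, (23|29)=+1; (−1)^{1·0·14}·(+1)^0·(+1)^1 = +1.
v=11: a=11^-2·(≡1), b=11^1·(≡5) mod 11; (1|11)=+1, (5|11)=+1; (−1)^{-2·1·5}·(+1)^1·(+1)^-2 = +1.
v=13: a=13^2·(≡5), b=13^0·(≡6) mod 13; (5|13)=-1, (6|13)=-1; (−1)^{2·0·6}·(-1)^0·(-1)^2 = +1.
v=43: a=43^-2·(≡7), b=43^0·(≡7) mod 43; (7|43)=-1, (7|43)=-1; (−1)^{-2·0·21}·(-1)^0·(-1)^-2 = +1.
(-145, -4301 / ℚ) ramifies at {2, ∞}: a division algebra.

[2, inf]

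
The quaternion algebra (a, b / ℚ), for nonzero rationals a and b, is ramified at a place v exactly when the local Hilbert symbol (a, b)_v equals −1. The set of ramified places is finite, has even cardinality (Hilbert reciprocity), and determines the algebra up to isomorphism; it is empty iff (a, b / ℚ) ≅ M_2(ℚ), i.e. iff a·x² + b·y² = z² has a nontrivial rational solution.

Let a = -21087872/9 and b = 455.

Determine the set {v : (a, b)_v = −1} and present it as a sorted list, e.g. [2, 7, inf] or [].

[2, 5, 7, 19]

(a, b) ≡ (-329498, 455) mod (ℚ^×)²; places V = {2, 3, 5, 7, 13, 19, 23, 29, ∞}.
(a,b)_23: α=1, u≡6; β=0, v≡18 (mod 23); (6|23)=+1, (18|23)=+1; sign (−1)^0·+1^0·+1^1 = +1.
(a,b)_29: α=1, u≡4; β=0, v≡20 (mod 29); (4|29)=+1, (20|29)=+1; sign (−1)^0·+1^0·+1^1 = +1.
(a,b)_7: α=0, u≡3; β=1, v≡2 (mod 7); (3|7)=-1, (2|7)=+1; sign (−1)^0·-1^1·+1^0 = -1.
(a,b)_2: α=7, β=0; u≡3, v≡7 (mod 8); ε(u)ε(v)=1·1, αω(v)=7·0, βω(u)=0·1; sum ≡ 1  ⇒  -1.
(a,b)_3: α=-2, u≡1; β=0, v≡2 (mod 3); (1|3)=+1, (2|3)=-1; sign (−1)^0·+1^0·-1^-2 = +1.
(a,b)_13: α=1, u≡1; β=1, v≡9 (mod 13); (1|13)=+1, (9|13)=+1; sign (−1)^0·+1^1·+1^1 = +1.
(a,b)_∞: sgn(-329498)=−, sgn(455)=+, so +1.
(a,b)_19: α=1, u≡6; β=0, v≡18 (mod 19); (6|19)=+1, (18|19)=-1; sign (−1)^0·+1^0·-1^1 = -1.
(a,b)_5: α=0, u≡2; β=1, v≡1 (mod 5); (2|5)=-1, (1|5)=+1; sign (−1)^0·-1^1·+1^0 = -1.
|Ram(-329498, 455)| = 4, even; anisotropic at {2, 5, 7, 19}.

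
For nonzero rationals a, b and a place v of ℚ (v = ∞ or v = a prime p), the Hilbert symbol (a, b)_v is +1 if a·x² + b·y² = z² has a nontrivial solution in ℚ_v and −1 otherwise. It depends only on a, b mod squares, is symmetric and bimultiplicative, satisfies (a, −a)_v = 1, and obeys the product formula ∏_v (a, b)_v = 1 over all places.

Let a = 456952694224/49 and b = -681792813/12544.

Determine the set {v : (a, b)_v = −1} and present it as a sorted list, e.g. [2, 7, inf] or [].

[13, 29]

(a, b) ≡ (1189, -533) mod (ℚ^×)²; places V = {2, 3, 7, 13, 29, 41, ∞}.
(a,b)_41: α=1, u≡28; β=1, v≡13 (mod 41); (28|41)=-1, (13|41)=-1; sign (−1)^0·-1^1·-1^1 = +1.
(a,b)_7: α=-2, u≡5; β=-2, v≡3 (mod 7); (5|7)=-1, (3|7)=-1; sign (−1)^0·-1^-2·-1^-2 = +1.
(a,b)_2: α=4, β=-8; u≡5, v≡3 (mod 8); ε(u)ε(v)=0·1, αω(v)=4·1, βω(u)=-8·1; sum ≡ 0  ⇒  +1.
(a,b)_∞: sgn(1189)=+, sgn(-533)=−, so +1.
(a,b)_3: α=0, u≡1; β=2, v≡1 (mod 3); (1|3)=+1, (1|3)=+1; sign (−1)^0·+1^2·+1^0 = +1.
(a,b)_29: α=3, u≡8; β=2, v≡11 (mod 29); (8|29)=-1, (11|29)=-1; sign (−1)^0·-1^2·-1^3 = -1.
(a,b)_13: α=4, u≡11; β=3, v≡6 (mod 13); (11|13)=-1, (6|13)=-1; sign (−1)^0·-1^3·-1^4 = -1.
Ram(1189, -533) = {13, 29}; no ℚ_13-point on the conic.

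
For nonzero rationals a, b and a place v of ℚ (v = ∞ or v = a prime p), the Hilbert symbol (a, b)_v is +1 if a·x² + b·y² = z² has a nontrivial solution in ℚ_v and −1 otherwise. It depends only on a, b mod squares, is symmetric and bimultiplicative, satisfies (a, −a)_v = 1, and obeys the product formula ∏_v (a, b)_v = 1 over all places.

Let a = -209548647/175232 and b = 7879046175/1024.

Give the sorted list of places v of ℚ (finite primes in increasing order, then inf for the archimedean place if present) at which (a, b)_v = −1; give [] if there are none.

(a, b) ≡ (-7854, 23023) mod (ℚ^×)²; places V = {2, 3, 5, 7, 11, 13, 17, 23, 37, ∞}.
(a,b)_37: α=-2, u≡11; β=0, v≡28 (mod 37); (11|37)=+1, (28|37)=+1; sign (−1)^0·+1^0·+1^-2 = +1.
(a,b)_5: α=0, u≡4; β=2, v≡3 (mod 5); (4|5)=+1, (3|5)=-1; sign (−1)^0·+1^2·-1^0 = +1.
(a,b)_3: α=3, u≡1; β=4, v≡1 (mod 3); (1|3)=+1, (1|3)=+1; sign (−1)^0·+1^4·+1^3 = +1.
(a,b)_17: α=1, u≡12; β=0, v≡6 (mod 17); (12|17)=-1, (6|17)=-1; sign (−1)^0·-1^0·-1^1 = -1.
(a,b)_13: α=0, u≡6; β=3, v≡3 (mod 13); (6|13)=-1, (3|13)=+1; sign (−1)^0·-1^3·+1^0 = -1.
(a,b)_2: α=-7, β=-10; u≡1, v≡7 (mod 8); ε(u)ε(v)=0·1, αω(v)=-7·0, βω(u)=-10·0; sum ≡ 0  ⇒  +1.
(a,b)_23: α=0, u≡8; β=1, v≡8 (mod 23); (8|23)=+1, (8|23)=+1; sign (−1)^0·+1^1·+1^0 = +1.
(a,b)_7: α=3, u≡3; β=1, v≡6 (mod 7); (3|7)=-1, (6|7)=-1; sign (−1)^1·-1^1·-1^3 = -1.
(a,b)_∞: sgn(-7854)=−, sgn(23023)=+, so +1.
(a,b)_11: α=3, u≡3; β=1, v≡1 (mod 11); (3|11)=+1, (1|11)=+1; sign (−1)^1·+1^1·+1^3 = -1.
(-7854, 23023 / ℚ) ramifies at {7, 11, 13, 17}: a division algebra.

[7, 11, 13, 17]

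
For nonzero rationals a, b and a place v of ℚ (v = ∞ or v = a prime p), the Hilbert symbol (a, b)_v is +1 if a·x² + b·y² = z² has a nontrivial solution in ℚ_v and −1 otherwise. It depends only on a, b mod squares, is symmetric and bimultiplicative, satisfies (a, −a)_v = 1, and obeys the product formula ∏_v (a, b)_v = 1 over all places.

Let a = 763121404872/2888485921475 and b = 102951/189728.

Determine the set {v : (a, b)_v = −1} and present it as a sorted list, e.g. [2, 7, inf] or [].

[31, 41]

Mod squares: a ≡ 22, b ≡ 2542. Check v ∈ {∞, 2, 3, 5, 7, 11, 31, 41}.
v=5: a=5^-2·(≡3), b=5^0·(≡2) mod 5; (3|5)=-1, (2|5)=-1; (−1)^{-2·0·2}·(-1)^0·(-1)^-2 = +1.
v=7: a=7^-2·(≡2), b=7^-2·(≡2) mod 7; (2|7)=+1, (2|7)=+1; (−1)^{-2·-2·3}·(+1)^-2·(+1)^-2 = +1.
v=2: v_2(a)=3, v_2(b)=-5; units ≡ 3, 7 (mod 8); ε·ε+αω+βω = 1·1+3·0+-5·1 ≡ 0  ⇒  (a,b)_2 = +1.
v=∞: 22 > 0 and 2542 > 0  ⇒  (a,b)_∞ = +1.
v=31: a=31^2·(≡22), b=31^1·(≡16) mod 31; (22|31)=-1, (16|31)=+1; (−1)^{2·1·15}·(-1)^1·(+1)^2 = -1.
v=11: a=11^-9·(≡6), b=11^-2·(≡4) mod 11; (6|11)=-1, (4|11)=+1; (−1)^{-9·-2·5}·(-1)^-2·(+1)^-9 = +1.
v=41: a=41^2·(≡3), b=41^1·(≡20) mod 41; (3|41)=-1, (20|41)=+1; (−1)^{2·1·20}·(-1)^1·(+1)^2 = -1.
v=3: a=3^10·(≡1), b=3^4·(≡1) mod 3; (1|3)=+1, (1|3)=+1; (−1)^{10·4·1}·(+1)^4·(+1)^10 = +1.
(22, 2542 / ℚ) ramifies at {31, 41}: a division algebra.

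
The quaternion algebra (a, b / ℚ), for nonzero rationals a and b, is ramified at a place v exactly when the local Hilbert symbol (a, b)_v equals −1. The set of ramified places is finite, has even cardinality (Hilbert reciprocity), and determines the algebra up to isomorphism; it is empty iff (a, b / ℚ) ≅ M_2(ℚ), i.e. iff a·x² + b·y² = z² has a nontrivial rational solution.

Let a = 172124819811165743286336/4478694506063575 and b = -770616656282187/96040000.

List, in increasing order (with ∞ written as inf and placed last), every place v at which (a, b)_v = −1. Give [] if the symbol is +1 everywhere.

[3, 7, 13, 23]

Mod squares: a ≡ 106743, b ≡ -5083. Check v ∈ {∞, 2, 3, 5, 7, 11, 13, 17, 19, 23, 43}.
v=3: a=3^17·(≡1), b=3^8·(≡2) mod 3; (1|3)=+1, (2|3)=-1; (−1)^{17·8·1}·(+1)^8·(-1)^17 = -1.
v=11: a=11^4·(≡8), b=11^2·(≡10) mod 11; (8|11)=-1, (10|11)=-1; (−1)^{4·2·5}·(-1)^2·(-1)^4 = +1.
v=∞: 106743 > 0 and -5083 < 0  ⇒  (a,b)_∞ = +1.
v=7: a=7^-13·(≡3), b=7^-4·(≡3) mod 7; (3|7)=-1, (3|7)=-1; (−1)^{-13·-4·3}·(-1)^-4·(-1)^-13 = -1.
v=13: a=13^1·(≡2), b=13^1·(≡9) mod 13; (2|13)=-1, (9|13)=+1; (−1)^{1·1·6}·(-1)^1·(+1)^1 = -1.
v=17: a=17^1·(≡10), b=17^1·(≡11) mod 17; (10|17)=-1, (11|17)=-1; (−1)^{1·1·8}·(-1)^1·(-1)^1 = +1.
v=2: v_2(a)=6, v_2(b)=-6; units ≡ 7, 5 (mod 8); ε·ε+αω+βω = 1·0+6·1+-6·0 ≡ 0  ⇒  (a,b)_2 = +1.
v=23: a=23^5·(≡3), b=23^3·(≡8) mod 23; (3|23)=+1, (8|23)=+1; (−1)^{5·3·11}·(+1)^3·(+1)^5 = -1.
v=5: a=5^-2·(≡2), b=5^-4·(≡2) mod 5; (2|5)=-1, (2|5)=-1; (−1)^{-2·-4·2}·(-1)^-4·(-1)^-2 = +1.
v=19: a=19^0·(≡6), b=19^2·(≡17) mod 19; (6|19)=+1, (17|19)=+1; (−1)^{0·2·9}·(+1)^2·(+1)^0 = +1.
v=43: a=43^-2·(≡6), b=43^0·(≡30) mod 43; (6|43)=+1, (30|43)=-1; (−1)^{-2·0·21}·(+1)^0·(-1)^-2 = +1.
Ram(106743, -5083) = {3, 7, 13, 23}; no ℚ_3-point on the conic.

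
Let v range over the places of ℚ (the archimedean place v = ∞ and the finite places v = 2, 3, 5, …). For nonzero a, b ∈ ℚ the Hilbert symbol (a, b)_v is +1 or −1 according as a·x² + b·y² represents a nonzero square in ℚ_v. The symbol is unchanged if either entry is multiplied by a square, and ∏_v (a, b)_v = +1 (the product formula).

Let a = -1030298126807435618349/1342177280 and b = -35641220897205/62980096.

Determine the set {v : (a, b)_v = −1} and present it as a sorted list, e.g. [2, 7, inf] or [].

Mod squares: a ≡ -145, b ≡ -9805. Check v ∈ {∞, 2, 3, 5, 7, 11, 23, 29, 31, 37, 53}.
v=7: a=7^4·(≡4), b=7^2·(≡1) mod 7; (4|7)=+1, (1|7)=+1; (−1)^{4·2·3}·(+1)^2·(+1)^4 = +1.
v=∞: -145 < 0 and -9805 < 0  ⇒  (a,b)_∞ = -1.
v=11: a=11^0·(≡9), b=11^2·(≡10) mod 11; (9|11)=+1, (10|11)=-1; (−1)^{0·2·5}·(+1)^2·(-1)^0 = +1.
v=53: a=53^2·(≡12), b=53^1·(≡5) mod 53; (12|53)=-1, (5|53)=-1; (−1)^{2·1·26}·(-1)^1·(-1)^2 = -1.
v=37: a=37^2·(≡30), b=37^1·(≡31) mod 37; (30|37)=+1, (31|37)=-1; (−1)^{2·1·18}·(+1)^1·(-1)^2 = +1.
v=31: a=31^2·(≡14), b=31^-2·(≡21) mod 31; (14|31)=+1, (21|31)=-1; (−1)^{2·-2·15}·(+1)^-2·(-1)^2 = +1.
v=29: a=29^3·(≡4), b=29^2·(≡17) mod 29; (4|29)=+1, (17|29)=-1; (−1)^{3·2·14}·(+1)^2·(-1)^3 = -1.
v=23: a=23^2·(≡9), b=23^0·(≡12) mod 23; (9|23)=+1, (12|23)=+1; (−1)^{2·0·11}·(+1)^0·(+1)^2 = +1.
v=3: a=3^2·(≡2), b=3^6·(≡2) mod 3; (2|3)=-1, (2|3)=-1; (−1)^{2·6·1}·(-1)^6·(-1)^2 = +1.
v=5: a=5^-1·(≡1), b=5^1·(≡4) mod 5; (1|5)=+1, (4|5)=+1; (−1)^{-1·1·2}·(+1)^1·(+1)^-1 = +1.
v=2: v_2(a)=-28, v_2(b)=-16; units ≡ 7, 3 (mod 8); ε·ε+αω+βω = 1·1+-28·1+-16·0 ≡ 1  ⇒  (a,b)_2 = -1.
|Ram(-145, -9805)| = 4, even; anisotropic at {2, 29, 53, ∞}.

[2, 29, 53, inf]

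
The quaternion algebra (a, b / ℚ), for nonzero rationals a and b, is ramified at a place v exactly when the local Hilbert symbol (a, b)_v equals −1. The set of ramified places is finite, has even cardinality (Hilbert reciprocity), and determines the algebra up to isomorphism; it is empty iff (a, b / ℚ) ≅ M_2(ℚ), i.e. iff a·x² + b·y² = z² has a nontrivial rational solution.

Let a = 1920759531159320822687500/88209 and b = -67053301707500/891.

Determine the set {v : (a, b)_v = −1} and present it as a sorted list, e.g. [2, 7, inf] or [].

[2, 37]

Mod squares: a ≡ 1147, b ≡ -224257. Check v ∈ {∞, 2, 3, 5, 7, 11, 19, 29, 31, 37}.
v=29: a=29^2·(≡4), b=29^1·(≡10) mod 29; (4|29)=+1, (10|29)=-1; (−1)^{2·1·14}·(+1)^1·(-1)^2 = +1.
v=11: a=11^-2·(≡1), b=11^-1·(≡6) mod 11; (1|11)=+1, (6|11)=-1; (−1)^{-2·-1·5}·(+1)^-1·(-1)^-2 = +1.
v=37: a=37^5·(≡35), b=37^3·(≡9) mod 37; (35|37)=-1, (9|37)=+1; (−1)^{5·3·18}·(-1)^3·(+1)^5 = -1.
v=2: v_2(a)=2, v_2(b)=2; units ≡ 3, 7 (mod 8); ε·ε+αω+βω = 1·1+2·0+2·1 ≡ 1  ⇒  (a,b)_2 = -1.
v=3: a=3^-6·(≡1), b=3^-4·(≡2) mod 3; (1|3)=+1, (2|3)=-1; (−1)^{-6·-4·1}·(+1)^-4·(-1)^-6 = +1.
v=7: a=7^2·(≡3), b=7^0·(≡2) mod 7; (3|7)=-1, (2|7)=+1; (−1)^{2·0·3}·(-1)^0·(+1)^2 = +1.
v=5: a=5^6·(≡3), b=5^4·(≡3) mod 5; (3|5)=-1, (3|5)=-1; (−1)^{6·4·2}·(-1)^4·(-1)^6 = +1.
v=∞: 1147 > 0 and -224257 < 0  ⇒  (a,b)_∞ = +1.
v=19: a=19^2·(≡7), b=19^1·(≡3) mod 19; (7|19)=+1, (3|19)=-1; (−1)^{2·1·9}·(+1)^1·(-1)^2 = +1.
v=31: a=31^3·(≡11), b=31^2·(≡2) mod 31; (11|31)=-1, (2|31)=+1; (−1)^{3·2·15}·(-1)^2·(+1)^3 = +1.
(1147, -224257 / ℚ) ramifies at {2, 37}: a division algebra.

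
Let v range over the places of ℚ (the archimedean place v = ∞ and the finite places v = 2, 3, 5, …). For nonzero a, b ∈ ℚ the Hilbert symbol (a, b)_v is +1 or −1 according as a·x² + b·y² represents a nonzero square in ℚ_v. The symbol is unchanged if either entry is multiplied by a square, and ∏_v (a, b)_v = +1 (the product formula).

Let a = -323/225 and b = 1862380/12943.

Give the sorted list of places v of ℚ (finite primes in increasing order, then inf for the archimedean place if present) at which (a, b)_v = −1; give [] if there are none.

(a, b) ≡ (-323, 19285) mod (ℚ^×)²; places V = {2, 3, 5, 7, 13, 17, 19, 29, 43, ∞}.
(a,b)_29: α=0, u≡13; β=1, v≡8 (mod 29); (13|29)=+1, (8|29)=-1; sign (−1)^0·+1^1·-1^0 = +1.
(a,b)_2: α=0, β=2; u≡5, v≡5 (mod 8); ε(u)ε(v)=0·0, αω(v)=0·1, βω(u)=2·1; sum ≡ 0  ⇒  +1.
(a,b)_3: α=-2, u≡1; β=0, v≡1 (mod 3); (1|3)=+1, (1|3)=+1; sign (−1)^0·+1^0·+1^-2 = +1.
(a,b)_7: α=0, u≡6; β=-1, v≡2 (mod 7); (6|7)=-1, (2|7)=+1; sign (−1)^0·-1^-1·+1^0 = -1.
(a,b)_17: α=1, u≡8; β=0, v≡5 (mod 17); (8|17)=+1, (5|17)=-1; sign (−1)^0·+1^0·-1^1 = -1.
(a,b)_43: α=0, u≡15; β=-2, v≡1 (mod 43); (15|43)=+1, (1|43)=+1; sign (−1)^0·+1^-2·+1^0 = +1.
(a,b)_∞: sgn(-323)=−, sgn(19285)=+, so +1.
(a,b)_13: α=0, u≡7; β=2, v≡6 (mod 13); (7|13)=-1, (6|13)=-1; sign (−1)^0·-1^2·-1^0 = +1.
(a,b)_5: α=-2, u≡3; β=1, v≡2 (mod 5); (3|5)=-1, (2|5)=-1; sign (−1)^0·-1^1·-1^-2 = -1.
(a,b)_19: α=1, u≡12; β=1, v≡14 (mod 19); (12|19)=-1, (14|19)=-1; sign (−1)^1·-1^1·-1^1 = -1.
Ram(-323, 19285) = {5, 7, 17, 19}; no ℚ_5-point on the conic.

[5, 7, 17, 19]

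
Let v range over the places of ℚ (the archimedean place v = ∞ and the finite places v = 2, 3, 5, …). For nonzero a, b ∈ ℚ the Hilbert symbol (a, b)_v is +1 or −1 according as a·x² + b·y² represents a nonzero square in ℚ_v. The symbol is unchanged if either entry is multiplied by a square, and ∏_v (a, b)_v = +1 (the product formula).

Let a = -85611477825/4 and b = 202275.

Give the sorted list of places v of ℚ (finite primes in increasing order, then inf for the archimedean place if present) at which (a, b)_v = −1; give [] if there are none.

[2, 29, 31, 41]

Mod squares: a ≡ -43993, b ≡ 899. Check v ∈ {∞, 2, 3, 5, 29, 31, 37, 41}.
v=31: a=31^2·(≡21), b=31^1·(≡15) mod 31; (21|31)=-1, (15|31)=-1; (−1)^{2·1·15}·(-1)^1·(-1)^2 = -1.
v=5: a=5^2·(≡3), b=5^2·(≡1) mod 5; (3|5)=-1, (1|5)=+1; (−1)^{2·2·2}·(-1)^2·(+1)^2 = +1.
v=∞: -43993 < 0 and 899 > 0  ⇒  (a,b)_∞ = +1.
v=29: a=29^1·(≡16), b=29^1·(≡15) mod 29; (16|29)=+1, (15|29)=-1; (−1)^{1·1·14}·(+1)^1·(-1)^1 = -1.
v=37: a=37^1·(≡6), b=37^0·(≡33) mod 37; (6|37)=-1, (33|37)=+1; (−1)^{1·0·18}·(-1)^0·(+1)^1 = +1.
v=2: v_2(a)=-2, v_2(b)=0; units ≡ 7, 3 (mod 8); ε·ε+αω+βω = 1·1+-2·1+0·0 ≡ 1  ⇒  (a,b)_2 = -1.
v=3: a=3^4·(≡2), b=3^2·(≡2) mod 3; (2|3)=-1, (2|3)=-1; (−1)^{4·2·1}·(-1)^2·(-1)^4 = +1.
v=41: a=41^1·(≡29), b=41^0·(≡22) mod 41; (29|41)=-1, (22|41)=-1; (−1)^{1·0·20}·(-1)^0·(-1)^1 = -1.
|Ram(-43993, 899)| = 4, even; anisotropic at {2, 29, 31, 41}.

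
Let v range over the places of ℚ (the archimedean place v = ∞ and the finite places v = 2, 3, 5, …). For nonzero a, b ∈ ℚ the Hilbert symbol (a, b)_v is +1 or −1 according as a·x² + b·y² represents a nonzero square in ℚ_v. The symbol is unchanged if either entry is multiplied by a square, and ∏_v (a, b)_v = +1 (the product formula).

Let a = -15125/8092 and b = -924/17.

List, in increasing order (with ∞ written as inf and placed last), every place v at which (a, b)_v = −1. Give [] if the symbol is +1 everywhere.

[5, inf]

Mod squares: a ≡ -35, b ≡ -3927. Check v ∈ {∞, 2, 3, 5, 7, 11, 17}.
v=17: a=17^-2·(≡2), b=17^-1·(≡11) mod 17; (2|17)=+1, (11|17)=-1; (−1)^{-2·-1·8}·(+1)^-1·(-1)^-2 = +1.
v=3: a=3^0·(≡1), b=3^1·(≡2) mod 3; (1|3)=+1, (2|3)=-1; (−1)^{0·1·1}·(+1)^1·(-1)^0 = +1.
v=5: a=5^3·(≡2), b=5^0·(≡3) mod 5; (2|5)=-1, (3|5)=-1; (−1)^{3·0·2}·(-1)^0·(-1)^3 = -1.
v=∞: -35 < 0 and -3927 < 0  ⇒  (a,b)_∞ = -1.
v=11: a=11^2·(≡1), b=11^1·(≡8) mod 11; (1|11)=+1, (8|11)=-1; (−1)^{2·1·5}·(+1)^1·(-1)^2 = +1.
v=2: v_2(a)=-2, v_2(b)=2; units ≡ 5, 1 (mod 8); ε·ε+αω+βω = 0·0+-2·0+2·1 ≡ 0  ⇒  (a,b)_2 = +1.
v=7: a=7^-1·(≡2), b=7^1·(≡5) mod 7; (2|7)=+1, (5|7)=-1; (−1)^{-1·1·3}·(+1)^1·(-1)^-1 = +1.
(-35, -3927 / ℚ) ramifies at {5, ∞}: a division algebra.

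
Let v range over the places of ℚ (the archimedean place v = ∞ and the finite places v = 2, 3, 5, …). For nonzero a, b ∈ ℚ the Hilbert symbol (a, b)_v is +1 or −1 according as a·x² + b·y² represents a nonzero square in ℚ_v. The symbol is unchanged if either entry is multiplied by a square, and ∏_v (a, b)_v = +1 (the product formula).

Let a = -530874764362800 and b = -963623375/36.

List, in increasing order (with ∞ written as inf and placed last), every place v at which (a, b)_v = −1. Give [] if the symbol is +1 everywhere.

[5, 31, 47, inf]

(a, b) ≡ (-403, -38544935) mod (ℚ^×)²; places V = {2, 3, 5, 11, 13, 31, 37, 47, ∞}.
(a,b)_11: α=2, u≡1; β=1, v≡9 (mod 11); (1|11)=+1, (9|11)=+1; sign (−1)^0·+1^1·+1^2 = +1.
(a,b)_∞: sgn(-403)=−, sgn(-38544935)=−, so -1.
(a,b)_3: α=2, u≡2; β=-2, v≡1 (mod 3); (2|3)=-1, (1|3)=+1; sign (−1)^0·-1^-2·+1^2 = +1.
(a,b)_5: α=2, u≡3; β=3, v≡3 (mod 5); (3|5)=-1, (3|5)=-1; sign (−1)^0·-1^3·-1^2 = -1.
(a,b)_47: α=2, u≡10; β=1, v≡43 (mod 47); (10|47)=-1, (43|47)=-1; sign (−1)^0·-1^1·-1^2 = -1.
(a,b)_13: α=1, u≡11; β=1, v≡2 (mod 13); (11|13)=-1, (2|13)=-1; sign (−1)^0·-1^1·-1^1 = +1.
(a,b)_37: α=2, u≡7; β=1, v≡19 (mod 37); (7|37)=+1, (19|37)=-1; sign (−1)^0·+1^1·-1^2 = +1.
(a,b)_2: α=4, β=-2; u≡5, v≡1 (mod 8); ε(u)ε(v)=0·0, αω(v)=4·0, βω(u)=-2·1; sum ≡ 0  ⇒  +1.
(a,b)_31: α=1, u≡9; β=1, v≡1 (mod 31); (9|31)=+1, (1|31)=+1; sign (−1)^1·+1^1·+1^1 = -1.
Ram(-403, -38544935) = {5, 31, 47, ∞}; no ℚ_5-point on the conic.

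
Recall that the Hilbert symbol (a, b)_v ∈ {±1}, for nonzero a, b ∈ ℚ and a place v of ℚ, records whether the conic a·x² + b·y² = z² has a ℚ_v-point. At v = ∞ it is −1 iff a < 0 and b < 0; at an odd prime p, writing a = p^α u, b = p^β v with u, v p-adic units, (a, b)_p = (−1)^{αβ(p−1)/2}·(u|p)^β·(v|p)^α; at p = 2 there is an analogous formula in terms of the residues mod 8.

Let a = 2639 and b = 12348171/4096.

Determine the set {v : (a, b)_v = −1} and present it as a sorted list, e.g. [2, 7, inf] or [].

[2, 7, 23, 29]

Mod squares: a ≡ 2639, b ≡ 11339. Check v ∈ {∞, 2, 3, 7, 11, 13, 17, 23, 29}.
v=2: v_2(a)=0, v_2(b)=-12; units ≡ 7, 3 (mod 8); ε·ε+αω+βω = 1·1+0·1+-12·0 ≡ 1  ⇒  (a,b)_2 = -1.
v=23: a=23^0·(≡17), b=23^1·(≡17) mod 23; (17|23)=-1, (17|23)=-1; (−1)^{0·1·11}·(-1)^1·(-1)^0 = -1.
v=29: a=29^1·(≡4), b=29^1·(≡3) mod 29; (4|29)=+1, (3|29)=-1; (−1)^{1·1·14}·(+1)^1·(-1)^1 = -1.
v=3: a=3^0·(≡2), b=3^2·(≡2) mod 3; (2|3)=-1, (2|3)=-1; (−1)^{0·2·1}·(-1)^2·(-1)^0 = +1.
v=7: a=7^1·(≡6), b=7^0·(≡3) mod 7; (6|7)=-1, (3|7)=-1; (−1)^{1·0·3}·(-1)^0·(-1)^1 = -1.
v=11: a=11^0·(≡10), b=11^2·(≡1) mod 11; (10|11)=-1, (1|11)=+1; (−1)^{0·2·5}·(-1)^2·(+1)^0 = +1.
v=17: a=17^0·(≡4), b=17^1·(≡13) mod 17; (4|17)=+1, (13|17)=+1; (−1)^{0·1·8}·(+1)^1·(+1)^0 = +1.
v=∞: 2639 > 0 and 11339 > 0  ⇒  (a,b)_∞ = +1.
v=13: a=13^1·(≡8), b=13^0·(≡4) mod 13; (8|13)=-1, (4|13)=+1; (−1)^{1·0·6}·(-1)^0·(+1)^1 = +1.
Ram(2639, 11339) = {2, 7, 23, 29}; no ℚ_2-point on the conic.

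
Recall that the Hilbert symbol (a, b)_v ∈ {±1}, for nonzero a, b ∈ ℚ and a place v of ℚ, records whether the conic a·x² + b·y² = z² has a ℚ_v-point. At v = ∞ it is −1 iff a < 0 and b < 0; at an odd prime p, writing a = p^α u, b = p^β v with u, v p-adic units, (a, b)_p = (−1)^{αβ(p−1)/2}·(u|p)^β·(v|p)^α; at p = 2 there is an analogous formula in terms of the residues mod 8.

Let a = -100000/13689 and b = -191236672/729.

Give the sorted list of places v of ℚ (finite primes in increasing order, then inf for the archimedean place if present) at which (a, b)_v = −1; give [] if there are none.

[2, 5, 17, inf]

(a, b) ≡ (-10, -3553) mod (ℚ^×)²; places V = {2, 3, 5, 11, 13, 17, 19, 29, ∞}.
(a,b)_13: α=-2, u≡3; β=0, v≡10 (mod 13); (3|13)=+1, (10|13)=+1; sign (−1)^0·+1^0·+1^-2 = +1.
(a,b)_19: α=0, u≡6; β=1, v≡15 (mod 19); (6|19)=+1, (15|19)=-1; sign (−1)^0·+1^1·-1^0 = +1.
(a,b)_2: α=5, β=6; u≡3, v≡7 (mod 8); ε(u)ε(v)=1·1, αω(v)=5·0, βω(u)=6·1; sum ≡ 1  ⇒  -1.
(a,b)_11: α=0, u≡9; β=1, v≡6 (mod 11); (9|11)=+1, (6|11)=-1; sign (−1)^0·+1^1·-1^0 = +1.
(a,b)_∞: sgn(-10)=−, sgn(-3553)=−, so -1.
(a,b)_3: α=-4, u≡2; β=-6, v≡2 (mod 3); (2|3)=-1, (2|3)=-1; sign (−1)^0·-1^-6·-1^-4 = +1.
(a,b)_5: α=5, u≡2; β=0, v≡2 (mod 5); (2|5)=-1, (2|5)=-1; sign (−1)^0·-1^0·-1^5 = -1.
(a,b)_17: α=0, u≡7; β=1, v≡5 (mod 17); (7|17)=-1, (5|17)=-1; sign (−1)^0·-1^1·-1^0 = -1.
(a,b)_29: α=0, u≡21; β=2, v≡21 (mod 29); (21|29)=-1, (21|29)=-1; sign (−1)^0·-1^2·-1^0 = +1.
Ram(-10, -3553) = {2, 5, 17, ∞}; no ℚ_2-point on the conic.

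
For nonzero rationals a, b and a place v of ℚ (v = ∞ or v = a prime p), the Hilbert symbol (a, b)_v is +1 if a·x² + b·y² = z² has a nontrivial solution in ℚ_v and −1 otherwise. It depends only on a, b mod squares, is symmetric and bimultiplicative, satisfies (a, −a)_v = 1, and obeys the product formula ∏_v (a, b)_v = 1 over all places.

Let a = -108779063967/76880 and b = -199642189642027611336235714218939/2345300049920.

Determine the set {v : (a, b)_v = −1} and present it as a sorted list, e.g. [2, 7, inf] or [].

Mod squares: a ≡ -35, b ≡ -21931105. Check v ∈ {∞, 2, 3, 5, 7, 17, 19, 29, 31, 41}.
v=17: a=17^0·(≡1), b=17^1·(≡11) mod 17; (1|17)=+1, (11|17)=-1; (−1)^{0·1·8}·(+1)^1·(-1)^0 = +1.
v=19: a=19^2·(≡15), b=19^2·(≡17) mod 19; (15|19)=-1, (17|19)=+1; (−1)^{2·2·9}·(-1)^2·(+1)^2 = +1.
v=2: v_2(a)=-4, v_2(b)=-14; units ≡ 5, 7 (mod 8); ε·ε+αω+βω = 0·1+-4·0+-14·1 ≡ 0  ⇒  (a,b)_2 = +1.
v=31: a=31^-2·(≡13), b=31^-5·(≡29) mod 31; (13|31)=-1, (29|31)=-1; (−1)^{-2·-5·15}·(-1)^-5·(-1)^-2 = -1.
v=29: a=29^0·(≡7), b=29^1·(≡27) mod 29; (7|29)=+1, (27|29)=-1; (−1)^{0·1·14}·(+1)^1·(-1)^0 = +1.
v=∞: -35 < 0 and -21931105 < 0  ⇒  (a,b)_∞ = -1.
v=3: a=3^16·(≡1), b=3^48·(≡2) mod 3; (1|3)=+1, (2|3)=-1; (−1)^{16·48·1}·(+1)^48·(-1)^16 = +1.
v=7: a=7^1·(≡2), b=7^3·(≡6) mod 7; (2|7)=+1, (6|7)=-1; (−1)^{1·3·3}·(+1)^3·(-1)^1 = +1.
v=41: a=41^0·(≡3), b=41^1·(≡22) mod 41; (3|41)=-1, (22|41)=-1; (−1)^{0·1·20}·(-1)^1·(-1)^0 = -1.
v=5: a=5^-1·(≡3), b=5^-1·(≡4) mod 5; (3|5)=-1, (4|5)=+1; (−1)^{-1·-1·2}·(-1)^-1·(+1)^-1 = -1.
Ram(-35, -21931105) = {5, 31, 41, ∞}; no ℚ_5-point on the conic.

[5, 31, 41, inf]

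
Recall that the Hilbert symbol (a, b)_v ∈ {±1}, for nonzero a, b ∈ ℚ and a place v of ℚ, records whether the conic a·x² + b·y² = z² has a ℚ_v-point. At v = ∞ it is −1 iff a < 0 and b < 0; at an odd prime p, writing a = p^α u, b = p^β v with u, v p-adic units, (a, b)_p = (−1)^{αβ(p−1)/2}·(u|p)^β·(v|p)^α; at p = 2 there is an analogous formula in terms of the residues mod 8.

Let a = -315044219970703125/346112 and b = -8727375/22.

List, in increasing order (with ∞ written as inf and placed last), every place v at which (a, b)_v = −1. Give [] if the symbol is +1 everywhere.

Mod squares: a ≡ -10, b ≡ -5610. Check v ∈ {∞, 2, 3, 5, 7, 11, 13, 17, 37}.
v=17: a=17^2·(≡12), b=17^1·(≡5) mod 17; (12|17)=-1, (5|17)=-1; (−1)^{2·1·8}·(-1)^1·(-1)^2 = -1.
v=11: a=11^0·(≡4), b=11^-1·(≡7) mod 11; (4|11)=+1, (7|11)=-1; (−1)^{0·-1·5}·(+1)^-1·(-1)^0 = +1.
v=∞: -10 < 0 and -5610 < 0  ⇒  (a,b)_∞ = -1.
v=13: a=13^-2·(≡1), b=13^0·(≡5) mod 13; (1|13)=+1, (5|13)=-1; (−1)^{-2·0·6}·(+1)^0·(-1)^-2 = +1.
v=2: v_2(a)=-11, v_2(b)=-1; units ≡ 3, 3 (mod 8); ε·ε+αω+βω = 1·1+-11·1+-1·1 ≡ 1  ⇒  (a,b)_2 = -1.
v=37: a=37^0·(≡10), b=37^2·(≡18) mod 37; (10|37)=+1, (18|37)=-1; (−1)^{0·2·18}·(+1)^2·(-1)^0 = +1.
v=5: a=5^15·(≡3), b=5^3·(≡3) mod 5; (3|5)=-1, (3|5)=-1; (−1)^{15·3·2}·(-1)^3·(-1)^15 = +1.
v=3: a=3^6·(≡2), b=3^1·(≡2) mod 3; (2|3)=-1, (2|3)=-1; (−1)^{6·1·1}·(-1)^1·(-1)^6 = -1.
v=7: a=7^2·(≡4), b=7^0·(≡1) mod 7; (4|7)=+1, (1|7)=+1; (−1)^{2·0·3}·(+1)^0·(+1)^2 = +1.
|Ram(-10, -5610)| = 4, even; anisotropic at {2, 3, 17, ∞}.

[2, 3, 17, inf]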